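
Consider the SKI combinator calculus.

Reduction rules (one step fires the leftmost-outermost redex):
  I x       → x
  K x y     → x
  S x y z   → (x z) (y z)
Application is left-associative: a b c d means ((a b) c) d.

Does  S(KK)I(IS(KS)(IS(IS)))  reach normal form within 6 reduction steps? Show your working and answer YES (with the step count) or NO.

Answer: YES — reaches normal form K(S(KS)(SS)) in 6 ≤ 6 steps

Derivation:
  start: S(KK)I(IS(KS)(IS(IS)))
  [1] KK(IS(KS)(IS(IS)))(I(IS(KS)(IS(IS))))
  [2] K(I(IS(KS)(IS(IS))))
  [3] K(IS(KS)(IS(IS)))
  [4] K(S(KS)(IS(IS)))
  [5] K(S(KS)(S(IS)))
  [6] K(S(KS)(SS))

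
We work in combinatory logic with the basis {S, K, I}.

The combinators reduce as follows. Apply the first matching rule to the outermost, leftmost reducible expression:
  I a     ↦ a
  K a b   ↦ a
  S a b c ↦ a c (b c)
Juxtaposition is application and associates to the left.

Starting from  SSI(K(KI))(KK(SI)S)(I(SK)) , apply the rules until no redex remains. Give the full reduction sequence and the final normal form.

Answer: normal form = SK  (in 6 steps)

Derivation:
  start: SSI(K(KI))(KK(SI)S)(I(SK))
  step 1: S(K(KI))(I(K(KI)))(KK(SI)S)(I(SK))
  step 2: K(KI)(KK(SI)S)(I(K(KI))(KK(SI)S))(I(SK))
  step 3: KI(I(K(KI))(KK(SI)S))(I(SK))
  step 4: I(I(SK))
  step 5: I(SK)
  step 6: SK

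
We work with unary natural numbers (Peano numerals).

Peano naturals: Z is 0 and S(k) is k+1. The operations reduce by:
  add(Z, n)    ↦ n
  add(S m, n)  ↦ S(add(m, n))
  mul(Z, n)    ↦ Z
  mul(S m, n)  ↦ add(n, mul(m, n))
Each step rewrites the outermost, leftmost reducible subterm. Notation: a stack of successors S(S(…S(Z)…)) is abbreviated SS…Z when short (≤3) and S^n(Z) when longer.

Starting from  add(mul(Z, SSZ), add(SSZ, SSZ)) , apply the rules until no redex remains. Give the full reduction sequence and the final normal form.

Answer: normal form = S^4(Z)  (in 5 steps)

Reduction:
  start: add(mul(Z, SSZ), add(SSZ, SSZ))
  step 1: add(Z, add(SSZ, SSZ))
  step 2: add(SSZ, SSZ)
  step 3: S(add(SZ, SSZ))
  step 4: S(S(add(Z, SSZ)))
  step 5: S^4(Z)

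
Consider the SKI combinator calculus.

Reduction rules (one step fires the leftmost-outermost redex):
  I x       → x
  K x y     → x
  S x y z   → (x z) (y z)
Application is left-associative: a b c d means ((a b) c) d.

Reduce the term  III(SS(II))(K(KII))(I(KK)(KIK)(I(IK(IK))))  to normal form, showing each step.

Answer: normal form = I  (in 12 steps)

Reduction:
  start: III(SS(II))(K(KII))(I(KK)(KIK)(I(IK(IK))))
  →1  II(SS(II))(K(KII))(I(KK)(KIK)(I(IK(IK))))
  →2  I(SS(II))(K(KII))(I(KK)(KIK)(I(IK(IK))))
  →3  SS(II)(K(KII))(I(KK)(KIK)(I(IK(IK))))
  →4  S(K(KII))(II(K(KII)))(I(KK)(KIK)(I(IK(IK))))
  →5  K(KII)(I(KK)(KIK)(I(IK(IK))))(II(K(KII))(I(KK)(KIK)(I(IK(IK)))))
  →6  KII(II(K(KII))(I(KK)(KIK)(I(IK(IK)))))
  →7  I(II(K(KII))(I(KK)(KIK)(I(IK(IK)))))
  →8  II(K(KII))(I(KK)(KIK)(I(IK(IK))))
  →9  I(K(KII))(I(KK)(KIK)(I(IK(IK))))
  →10  K(KII)(I(KK)(KIK)(I(IK(IK))))
  →11  KII
  →12  I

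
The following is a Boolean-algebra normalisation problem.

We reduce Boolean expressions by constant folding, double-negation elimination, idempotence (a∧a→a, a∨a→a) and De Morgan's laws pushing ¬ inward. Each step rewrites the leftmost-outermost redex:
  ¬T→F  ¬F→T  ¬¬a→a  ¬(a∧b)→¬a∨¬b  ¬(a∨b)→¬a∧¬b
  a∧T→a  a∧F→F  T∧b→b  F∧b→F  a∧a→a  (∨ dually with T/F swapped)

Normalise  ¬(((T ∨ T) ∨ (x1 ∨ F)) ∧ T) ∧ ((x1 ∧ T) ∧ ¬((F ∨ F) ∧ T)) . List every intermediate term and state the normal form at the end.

Answer: normal form = F  (in 9 steps)

Working:
  start: ¬(((T ∨ T) ∨ (x1 ∨ F)) ∧ T) ∧ ((x1 ∧ T) ∧ ¬((F ∨ F) ∧ T))
  →1  (¬((T ∨ T) ∨ (x1 ∨ F)) ∨ ¬T) ∧ ((x1 ∧ T) ∧ ¬((F ∨ F) ∧ T))
  →2  ((¬(T ∨ T) ∧ ¬(x1 ∨ F)) ∨ ¬T) ∧ ((x1 ∧ T) ∧ ¬((F ∨ F) ∧ T))
  →3  (((¬T ∧ ¬T) ∧ ¬(x1 ∨ F)) ∨ ¬T) ∧ ((x1 ∧ T) ∧ ¬((F ∨ F) ∧ T))
  →4  ((¬T ∧ ¬(x1 ∨ F)) ∨ ¬T) ∧ ((x1 ∧ T) ∧ ¬((F ∨ F) ∧ T))
  →5  ((F ∧ ¬(x1 ∨ F)) ∨ ¬T) ∧ ((x1 ∧ T) ∧ ¬((F ∨ F) ∧ T))
  →6  (F ∨ ¬T) ∧ ((x1 ∧ T) ∧ ¬((F ∨ F) ∧ T))
  →7  ¬T ∧ ((x1 ∧ T) ∧ ¬((F ∨ F) ∧ T))
  →8  F ∧ ((x1 ∧ T) ∧ ¬((F ∨ F) ∧ T))
  →9  F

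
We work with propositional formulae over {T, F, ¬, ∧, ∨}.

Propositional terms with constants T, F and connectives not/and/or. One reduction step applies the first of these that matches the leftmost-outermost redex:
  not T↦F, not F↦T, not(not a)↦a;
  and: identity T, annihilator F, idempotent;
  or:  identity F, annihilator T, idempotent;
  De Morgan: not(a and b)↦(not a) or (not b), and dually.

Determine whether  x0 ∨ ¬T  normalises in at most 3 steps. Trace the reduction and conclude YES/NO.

Answer: YES — reaches normal form x0 in 2 ≤ 3 steps

Reduction:
  start: x0 ∨ ¬T
  [1] x0 ∨ F
  [2] x0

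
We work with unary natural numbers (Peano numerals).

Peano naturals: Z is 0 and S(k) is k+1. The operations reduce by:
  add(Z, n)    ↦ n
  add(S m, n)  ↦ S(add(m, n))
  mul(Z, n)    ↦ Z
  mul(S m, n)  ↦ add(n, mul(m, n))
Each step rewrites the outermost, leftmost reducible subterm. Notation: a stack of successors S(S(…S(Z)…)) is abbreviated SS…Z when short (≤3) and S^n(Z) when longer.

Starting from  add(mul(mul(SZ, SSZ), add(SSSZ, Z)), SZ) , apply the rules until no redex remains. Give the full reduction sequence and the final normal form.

  start: add(mul(mul(SZ, SSZ), add(SSSZ, Z)), SZ)
  [1] add(mul(add(SSZ, mul(Z, SSZ)), add(SSSZ, Z)), SZ)
  [2] add(mul(S(add(SZ, mul(Z, SSZ))), add(SSSZ, Z)), SZ)
  [3] add(add(add(SSSZ, Z), mul(add(SZ, mul(Z, SSZ)), add(SSSZ, Z))), SZ)
  [4] add(add(S(add(SSZ, Z)), mul(add(SZ, mul(Z, SSZ)), add(SSSZ, Z))), SZ)
  [5] add(S(add(add(SSZ, Z), mul(add(SZ, mul(Z, SSZ)), add(SSSZ, Z)))), SZ)
  [6] S(add(add(add(SSZ, Z), mul(add(SZ, mul(Z, SSZ)), add(SSSZ, Z))), SZ))
  [7] S(add(add(S(add(SZ, Z)), mul(add(SZ, mul(Z, SSZ)), add(SSSZ, Z))), SZ))
  [8] S(add(S(add(add(SZ, Z), mul(add(SZ, mul(Z, SSZ)), add(SSSZ, Z)))), SZ))
  [9] S(S(add(add(add(SZ, Z), mul(add(SZ, mul(Z, SSZ)), add(SSSZ, Z))), SZ)))
  [10] S(S(add(add(S(add(Z, Z)), mul(add(SZ, mul(Z, SSZ)), add(SSSZ, Z))), SZ)))
  [11] S(S(add(S(add(add(Z, Z), mul(add(SZ, mul(Z, SSZ)), add(SSSZ, Z)))), SZ)))
  [12] S(S(S(add(add(add(Z, Z), mul(add(SZ, mul(Z, SSZ)), add(SSSZ, Z))), SZ))))
  [13] S(S(S(add(add(Z, mul(add(SZ, mul(Z, SSZ)), add(SSSZ, Z))), SZ))))
  [14] S(S(S(add(mul(add(SZ, mul(Z, SSZ)), add(SSSZ, Z)), SZ))))
  [15] S(S(S(add(mul(S(add(Z, mul(Z, SSZ))), add(SSSZ, Z)), SZ))))
  [16] S(S(S(add(add(add(SSSZ, Z), mul(add(Z, mul(Z, SSZ)), add(SSSZ, Z))), SZ))))
  [17] S(S(S(add(add(S(add(SSZ, Z)), mul(add(Z, mul(Z, SSZ)), add(SSSZ, Z))), SZ))))
  [18] S(S(S(add(S(add(add(SSZ, Z), mul(add(Z, mul(Z, SSZ)), add(SSSZ, Z)))), SZ))))
  [19] S(S(S(S(add(add(add(SSZ, Z), mul(add(Z, mul(Z, SSZ)), add(SSSZ, Z))), SZ)))))
  [20] S(S(S(S(add(add(S(add(SZ, Z)), mul(add(Z, mul(Z, SSZ)), add(SSSZ, Z))), SZ)))))
  [21] S(S(S(S(add(S(add(add(SZ, Z), mul(add(Z, mul(Z, SSZ)), add(SSSZ, Z)))), SZ)))))
  [22] S(S(S(S(S(add(add(add(SZ, Z), mul(add(Z, mul(Z, SSZ)), add(SSSZ, Z))), SZ))))))
  [23] S(S(S(S(S(add(add(S(add(Z, Z)), mul(add(Z, mul(Z, SSZ)), add(SSSZ, Z))), SZ))))))
  [24] S(S(S(S(S(add(S(add(add(Z, Z), mul(add(Z, mul(Z, SSZ)), add(SSSZ, Z)))), SZ))))))
  [25] S(S(S(S(S(S(add(add(add(Z, Z), mul(add(Z, mul(Z, SSZ)), add(SSSZ, Z))), SZ)))))))
  [26] S(S(S(S(S(S(add(add(Z, mul(add(Z, mul(Z, SSZ)), add(SSSZ, Z))), SZ)))))))
  [27] S(S(S(S(S(S(add(mul(add(Z, mul(Z, SSZ)), add(SSSZ, Z)), SZ)))))))
  [28] S(S(S(S(S(S(add(mul(mul(Z, SSZ), add(SSSZ, Z)), SZ)))))))
  [29] S(S(S(S(S(S(add(mul(Z, add(SSSZ, Z)), SZ)))))))
  [30] S(S(S(S(S(S(add(Z, SZ)))))))
  [31] S^7(Z)

Answer: normal form = S^7(Z)  (in 31 steps)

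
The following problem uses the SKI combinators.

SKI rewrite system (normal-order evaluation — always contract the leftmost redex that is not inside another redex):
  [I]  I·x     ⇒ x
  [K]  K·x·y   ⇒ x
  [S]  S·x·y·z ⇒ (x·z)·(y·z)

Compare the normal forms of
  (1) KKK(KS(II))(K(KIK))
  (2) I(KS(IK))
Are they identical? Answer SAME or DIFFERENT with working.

Term A:
  start: KKK(KS(II))(K(KIK))
  [1] K(KS(II))(K(KIK))
  [2] KS(II)
  [3] S

Term B:
  start: I(KS(IK))
  [1] KS(IK)
  [2] S

Answer: SAME — A ⇓ S, B ⇓ S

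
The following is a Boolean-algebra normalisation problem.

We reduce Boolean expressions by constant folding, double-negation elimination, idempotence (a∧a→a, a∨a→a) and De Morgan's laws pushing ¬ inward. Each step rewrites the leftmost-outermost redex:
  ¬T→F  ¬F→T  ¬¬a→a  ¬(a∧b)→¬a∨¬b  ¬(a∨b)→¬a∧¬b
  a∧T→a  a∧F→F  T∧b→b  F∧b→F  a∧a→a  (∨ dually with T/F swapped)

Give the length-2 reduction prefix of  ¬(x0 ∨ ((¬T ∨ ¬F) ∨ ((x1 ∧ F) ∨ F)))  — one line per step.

Answer: after 2 steps: ¬x0 ∧ (¬(¬T ∨ ¬F) ∧ ¬((x1 ∧ F) ∨ F))

Working:
  start: ¬(x0 ∨ ((¬T ∨ ¬F) ∨ ((x1 ∧ F) ∨ F)))
  step 1: ¬x0 ∧ ¬((¬T ∨ ¬F) ∨ ((x1 ∧ F) ∨ F))
  step 2: ¬x0 ∧ (¬(¬T ∨ ¬F) ∧ ¬((x1 ∧ F) ∨ F))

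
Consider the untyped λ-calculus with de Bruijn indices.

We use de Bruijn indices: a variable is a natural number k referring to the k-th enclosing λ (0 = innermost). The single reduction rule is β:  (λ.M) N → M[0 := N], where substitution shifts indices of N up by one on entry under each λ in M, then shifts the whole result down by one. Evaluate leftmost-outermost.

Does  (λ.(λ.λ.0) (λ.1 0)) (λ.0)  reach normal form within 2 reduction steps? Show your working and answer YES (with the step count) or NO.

Answer: YES — reaches normal form λ.0 in 2 ≤ 2 steps

Reduction:
  start: (λ.(λ.λ.0) (λ.1 0)) (λ.0)
  →1  (λ.λ.0) (λ.(λ.0) 0)
  →2  λ.0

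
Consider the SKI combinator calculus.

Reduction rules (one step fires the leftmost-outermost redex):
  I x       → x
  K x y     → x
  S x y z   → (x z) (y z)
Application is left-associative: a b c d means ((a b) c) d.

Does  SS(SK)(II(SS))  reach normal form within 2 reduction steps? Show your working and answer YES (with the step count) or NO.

Answer: NO — after 2 steps the term is S(I(SS))(SK(II(SS))), not yet normal

Reduction:
  start: SS(SK)(II(SS))
  [1] S(II(SS))(SK(II(SS)))
  [2] S(I(SS))(SK(II(SS)))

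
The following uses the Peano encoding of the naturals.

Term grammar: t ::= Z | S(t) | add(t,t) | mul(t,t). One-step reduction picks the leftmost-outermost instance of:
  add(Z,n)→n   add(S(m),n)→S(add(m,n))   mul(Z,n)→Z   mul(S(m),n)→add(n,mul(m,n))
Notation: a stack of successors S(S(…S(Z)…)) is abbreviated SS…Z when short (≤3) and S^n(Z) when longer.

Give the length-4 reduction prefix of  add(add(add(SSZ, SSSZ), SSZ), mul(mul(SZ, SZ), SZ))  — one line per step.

Answer: after 4 steps: S(add(add(S(add(Z, SSSZ)), SSZ), mul(mul(SZ, SZ), SZ)))

Derivation:
  start: add(add(add(SSZ, SSSZ), SSZ), mul(mul(SZ, SZ), SZ))
  step 1: add(add(S(add(SZ, SSSZ)), SSZ), mul(mul(SZ, SZ), SZ))
  step 2: add(S(add(add(SZ, SSSZ), SSZ)), mul(mul(SZ, SZ), SZ))
  step 3: S(add(add(add(SZ, SSSZ), SSZ), mul(mul(SZ, SZ), SZ)))
  step 4: S(add(add(S(add(Z, SSSZ)), SSZ), mul(mul(SZ, SZ), SZ)))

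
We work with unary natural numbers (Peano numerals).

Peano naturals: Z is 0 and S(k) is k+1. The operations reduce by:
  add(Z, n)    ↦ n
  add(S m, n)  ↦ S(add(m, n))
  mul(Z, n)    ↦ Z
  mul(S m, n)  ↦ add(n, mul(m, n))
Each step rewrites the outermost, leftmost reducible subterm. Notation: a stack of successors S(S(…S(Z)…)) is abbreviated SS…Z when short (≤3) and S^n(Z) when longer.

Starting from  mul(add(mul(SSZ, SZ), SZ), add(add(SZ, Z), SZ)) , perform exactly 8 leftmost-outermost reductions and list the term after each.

Answer: after 8 steps: S(add(add(Z, SZ), mul(add(add(Z, mul(SZ, SZ)), SZ), add(add(SZ, Z), SZ))))

Working:
  start: mul(add(mul(SSZ, SZ), SZ), add(add(SZ, Z), SZ))
  →1  mul(add(add(SZ, mul(SZ, SZ)), SZ), add(add(SZ, Z), SZ))
  →2  mul(add(S(add(Z, mul(SZ, SZ))), SZ), add(add(SZ, Z), SZ))
  →3  mul(S(add(add(Z, mul(SZ, SZ)), SZ)), add(add(SZ, Z), SZ))
  →4  add(add(add(SZ, Z), SZ), mul(add(add(Z, mul(SZ, SZ)), SZ), add(add(SZ, Z), SZ)))
  →5  add(add(S(add(Z, Z)), SZ), mul(add(add(Z, mul(SZ, SZ)), SZ), add(add(SZ, Z), SZ)))
  →6  add(S(add(add(Z, Z), SZ)), mul(add(add(Z, mul(SZ, SZ)), SZ), add(add(SZ, Z), SZ)))
  →7  S(add(add(add(Z, Z), SZ), mul(add(add(Z, mul(SZ, SZ)), SZ), add(add(SZ, Z), SZ))))
  →8  S(add(add(Z, SZ), mul(add(add(Z, mul(SZ, SZ)), SZ), add(add(SZ, Z), SZ))))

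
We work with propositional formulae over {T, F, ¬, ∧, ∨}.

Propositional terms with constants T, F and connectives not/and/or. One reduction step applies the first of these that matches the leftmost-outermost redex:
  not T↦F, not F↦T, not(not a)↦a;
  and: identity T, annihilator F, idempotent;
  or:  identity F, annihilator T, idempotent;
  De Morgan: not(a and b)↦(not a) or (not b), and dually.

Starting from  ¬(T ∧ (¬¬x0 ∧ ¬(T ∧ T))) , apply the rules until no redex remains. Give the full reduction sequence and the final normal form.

Answer: normal form = T  (in 8 steps)

Working:
  start: ¬(T ∧ (¬¬x0 ∧ ¬(T ∧ T)))
  [1] ¬T ∨ ¬(¬¬x0 ∧ ¬(T ∧ T))
  [2] F ∨ ¬(¬¬x0 ∧ ¬(T ∧ T))
  [3] ¬(¬¬x0 ∧ ¬(T ∧ T))
  [4] ¬¬¬x0 ∨ ¬¬(T ∧ T)
  [5] ¬x0 ∨ ¬¬(T ∧ T)
  [6] ¬x0 ∨ (T ∧ T)
  [7] ¬x0 ∨ T
  [8] T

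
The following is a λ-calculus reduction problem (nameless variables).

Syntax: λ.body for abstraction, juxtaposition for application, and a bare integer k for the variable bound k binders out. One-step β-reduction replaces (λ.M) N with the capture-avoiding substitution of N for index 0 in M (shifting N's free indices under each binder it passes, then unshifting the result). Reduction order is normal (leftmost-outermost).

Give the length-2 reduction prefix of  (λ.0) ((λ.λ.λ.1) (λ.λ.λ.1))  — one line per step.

  start: (λ.0) ((λ.λ.λ.1) (λ.λ.λ.1))
  [1] (λ.λ.λ.1) (λ.λ.λ.1)
  [2] λ.λ.1

Answer: after 2 steps: λ.λ.1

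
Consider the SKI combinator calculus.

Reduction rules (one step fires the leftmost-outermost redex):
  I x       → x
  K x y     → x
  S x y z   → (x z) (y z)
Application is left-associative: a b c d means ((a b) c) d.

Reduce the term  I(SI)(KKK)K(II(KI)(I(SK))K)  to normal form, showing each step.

  start: I(SI)(KKK)K(II(KI)(I(SK))K)
  →1  SI(KKK)K(II(KI)(I(SK))K)
  →2  IK(KKKK)(II(KI)(I(SK))K)
  →3  K(KKKK)(II(KI)(I(SK))K)
  →4  KKKK
  →5  KK

Answer: normal form = KK  (in 5 steps)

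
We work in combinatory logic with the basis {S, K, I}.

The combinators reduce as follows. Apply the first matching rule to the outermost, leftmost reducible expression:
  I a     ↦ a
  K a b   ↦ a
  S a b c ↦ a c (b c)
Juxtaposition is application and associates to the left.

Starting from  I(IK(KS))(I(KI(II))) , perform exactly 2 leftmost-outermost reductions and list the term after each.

Answer: after 2 steps: K(KS)(I(KI(II)))

Reduction:
  start: I(IK(KS))(I(KI(II)))
  →1  IK(KS)(I(KI(II)))
  →2  K(KS)(I(KI(II)))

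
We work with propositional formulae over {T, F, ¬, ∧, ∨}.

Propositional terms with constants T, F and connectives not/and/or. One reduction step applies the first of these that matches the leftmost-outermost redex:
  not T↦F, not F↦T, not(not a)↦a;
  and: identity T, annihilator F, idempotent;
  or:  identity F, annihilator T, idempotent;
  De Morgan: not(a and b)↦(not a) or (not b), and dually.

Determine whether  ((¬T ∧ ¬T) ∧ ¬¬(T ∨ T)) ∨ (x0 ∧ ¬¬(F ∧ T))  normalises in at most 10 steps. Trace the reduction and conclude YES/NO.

Answer: YES — reaches normal form F in 7 ≤ 10 steps

Reduction:
  start: ((¬T ∧ ¬T) ∧ ¬¬(T ∨ T)) ∨ (x0 ∧ ¬¬(F ∧ T))
  [1] (¬T ∧ ¬¬(T ∨ T)) ∨ (x0 ∧ ¬¬(F ∧ T))
  [2] (F ∧ ¬¬(T ∨ T)) ∨ (x0 ∧ ¬¬(F ∧ T))
  [3] F ∨ (x0 ∧ ¬¬(F ∧ T))
  [4] x0 ∧ ¬¬(F ∧ T)
  [5] x0 ∧ (F ∧ T)
  [6] x0 ∧ F
  [7] F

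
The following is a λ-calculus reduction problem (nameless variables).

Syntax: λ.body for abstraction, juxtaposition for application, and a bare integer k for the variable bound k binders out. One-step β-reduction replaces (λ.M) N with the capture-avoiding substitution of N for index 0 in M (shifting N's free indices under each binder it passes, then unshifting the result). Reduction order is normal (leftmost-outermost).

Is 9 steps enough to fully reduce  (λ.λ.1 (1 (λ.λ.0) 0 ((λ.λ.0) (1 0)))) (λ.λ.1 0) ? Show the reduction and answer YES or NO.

Answer: YES — reaches normal form λ.λ.0 in 8 ≤ 9 steps

Working:
  start: (λ.λ.1 (1 (λ.λ.0) 0 ((λ.λ.0) (1 0)))) (λ.λ.1 0)
  →1  λ.(λ.λ.1 0) ((λ.λ.1 0) (λ.λ.0) 0 ((λ.λ.0) ((λ.λ.1 0) 0)))
  →2  λ.λ.(λ.λ.1 0) (λ.λ.0) 1 ((λ.λ.0) ((λ.λ.1 0) 1)) 0
  →3  λ.λ.(λ.(λ.λ.0) 0) 1 ((λ.λ.0) ((λ.λ.1 0) 1)) 0
  →4  λ.λ.(λ.λ.0) 1 ((λ.λ.0) ((λ.λ.1 0) 1)) 0
  →5  λ.λ.(λ.0) ((λ.λ.0) ((λ.λ.1 0) 1)) 0
  →6  λ.λ.(λ.λ.0) ((λ.λ.1 0) 1) 0
  →7  λ.λ.(λ.0) 0
  →8  λ.λ.0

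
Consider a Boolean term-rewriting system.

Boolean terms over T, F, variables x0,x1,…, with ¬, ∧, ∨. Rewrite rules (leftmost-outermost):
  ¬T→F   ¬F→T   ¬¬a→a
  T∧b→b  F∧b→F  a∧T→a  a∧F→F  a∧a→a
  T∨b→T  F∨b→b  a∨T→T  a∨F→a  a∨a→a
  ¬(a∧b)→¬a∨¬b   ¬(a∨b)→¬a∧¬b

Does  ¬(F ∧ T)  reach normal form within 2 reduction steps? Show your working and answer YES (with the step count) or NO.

  start: ¬(F ∧ T)
  step 1: ¬F ∨ ¬T
  step 2: T ∨ ¬T

Answer: NO — after 2 steps the term is T ∨ ¬T, not yet normal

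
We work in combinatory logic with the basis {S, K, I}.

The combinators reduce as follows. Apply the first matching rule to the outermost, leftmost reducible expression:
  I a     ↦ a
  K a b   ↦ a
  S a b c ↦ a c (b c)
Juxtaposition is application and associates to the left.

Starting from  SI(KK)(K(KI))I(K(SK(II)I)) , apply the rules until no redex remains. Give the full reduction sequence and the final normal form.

Answer: normal form = KI  (in 7 steps)

Reduction:
  start: SI(KK)(K(KI))I(K(SK(II)I))
  step 1: I(K(KI))(KK(K(KI)))I(K(SK(II)I))
  step 2: K(KI)(KK(K(KI)))I(K(SK(II)I))
  step 3: KII(K(SK(II)I))
  step 4: I(K(SK(II)I))
  step 5: K(SK(II)I)
  step 6: K(KI(III))
  step 7: KI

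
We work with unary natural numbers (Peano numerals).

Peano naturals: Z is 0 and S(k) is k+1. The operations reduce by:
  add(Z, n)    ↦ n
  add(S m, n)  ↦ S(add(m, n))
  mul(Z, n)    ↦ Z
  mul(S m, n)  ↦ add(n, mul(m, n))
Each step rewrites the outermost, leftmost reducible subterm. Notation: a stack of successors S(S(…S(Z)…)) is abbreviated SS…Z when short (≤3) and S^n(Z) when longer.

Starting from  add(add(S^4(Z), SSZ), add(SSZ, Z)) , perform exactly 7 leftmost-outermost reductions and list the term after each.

Answer: after 7 steps: S(S(S(add(S(add(Z, SSZ)), add(SSZ, Z)))))

Working:
  start: add(add(S^4(Z), SSZ), add(SSZ, Z))
  →1  add(S(add(SSSZ, SSZ)), add(SSZ, Z))
  →2  S(add(add(SSSZ, SSZ), add(SSZ, Z)))
  →3  S(add(S(add(SSZ, SSZ)), add(SSZ, Z)))
  →4  S(S(add(add(SSZ, SSZ), add(SSZ, Z))))
  →5  S(S(add(S(add(SZ, SSZ)), add(SSZ, Z))))
  →6  S(S(S(add(add(SZ, SSZ), add(SSZ, Z)))))
  →7  S(S(S(add(S(add(Z, SSZ)), add(SSZ, Z)))))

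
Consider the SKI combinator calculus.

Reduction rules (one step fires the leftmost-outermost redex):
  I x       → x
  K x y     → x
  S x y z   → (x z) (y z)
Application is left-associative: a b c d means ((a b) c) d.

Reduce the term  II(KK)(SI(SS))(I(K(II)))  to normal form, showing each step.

Answer: normal form = K(KI)  (in 5 steps)

Reduction:
  start: II(KK)(SI(SS))(I(K(II)))
  →1  I(KK)(SI(SS))(I(K(II)))
  →2  KK(SI(SS))(I(K(II)))
  →3  K(I(K(II)))
  →4  K(K(II))
  →5  K(KI)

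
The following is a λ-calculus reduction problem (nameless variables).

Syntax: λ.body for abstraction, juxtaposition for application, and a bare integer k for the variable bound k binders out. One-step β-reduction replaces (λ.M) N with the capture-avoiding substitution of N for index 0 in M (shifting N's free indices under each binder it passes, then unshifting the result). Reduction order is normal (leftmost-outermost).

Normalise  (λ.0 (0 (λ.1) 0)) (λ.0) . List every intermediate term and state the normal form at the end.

Answer: normal form = λ.0  (in 4 steps)

Derivation:
  start: (λ.0 (0 (λ.1) 0)) (λ.0)
  [1] (λ.0) ((λ.0) (λ.λ.0) (λ.0))
  [2] (λ.0) (λ.λ.0) (λ.0)
  [3] (λ.λ.0) (λ.0)
  [4] λ.0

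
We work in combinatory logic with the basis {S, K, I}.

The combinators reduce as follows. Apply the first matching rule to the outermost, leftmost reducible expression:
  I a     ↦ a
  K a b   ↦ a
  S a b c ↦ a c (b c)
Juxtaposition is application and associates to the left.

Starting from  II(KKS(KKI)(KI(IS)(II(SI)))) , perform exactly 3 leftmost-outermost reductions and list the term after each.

Answer: after 3 steps: K(KKI)(KI(IS)(II(SI)))

Reduction:
  start: II(KKS(KKI)(KI(IS)(II(SI))))
  →1  I(KKS(KKI)(KI(IS)(II(SI))))
  →2  KKS(KKI)(KI(IS)(II(SI)))
  →3  K(KKI)(KI(IS)(II(SI)))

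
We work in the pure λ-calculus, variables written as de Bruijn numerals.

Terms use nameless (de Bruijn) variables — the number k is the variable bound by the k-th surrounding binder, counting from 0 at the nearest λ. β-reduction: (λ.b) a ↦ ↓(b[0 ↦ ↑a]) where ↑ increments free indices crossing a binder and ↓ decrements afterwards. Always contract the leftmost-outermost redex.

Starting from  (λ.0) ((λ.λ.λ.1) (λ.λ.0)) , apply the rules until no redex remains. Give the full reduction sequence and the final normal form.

  start: (λ.0) ((λ.λ.λ.1) (λ.λ.0))
  [1] (λ.λ.λ.1) (λ.λ.0)
  [2] λ.λ.1

Answer: normal form = λ.λ.1  (in 2 steps)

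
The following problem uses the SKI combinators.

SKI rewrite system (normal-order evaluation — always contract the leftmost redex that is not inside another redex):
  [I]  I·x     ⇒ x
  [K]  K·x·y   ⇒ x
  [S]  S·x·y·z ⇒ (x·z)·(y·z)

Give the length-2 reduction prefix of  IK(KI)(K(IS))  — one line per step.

  start: IK(KI)(K(IS))
  step 1: K(KI)(K(IS))
  step 2: KI

Answer: after 2 steps: KI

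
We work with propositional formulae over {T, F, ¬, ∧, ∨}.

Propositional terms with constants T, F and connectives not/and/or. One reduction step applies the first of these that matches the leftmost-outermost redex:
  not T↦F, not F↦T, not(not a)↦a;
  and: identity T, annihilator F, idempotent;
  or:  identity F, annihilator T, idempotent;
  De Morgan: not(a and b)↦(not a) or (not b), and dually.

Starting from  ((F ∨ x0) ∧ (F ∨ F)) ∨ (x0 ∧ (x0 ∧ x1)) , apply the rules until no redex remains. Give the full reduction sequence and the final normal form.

  start: ((F ∨ x0) ∧ (F ∨ F)) ∨ (x0 ∧ (x0 ∧ x1))
  →1  (x0 ∧ (F ∨ F)) ∨ (x0 ∧ (x0 ∧ x1))
  →2  (x0 ∧ F) ∨ (x0 ∧ (x0 ∧ x1))
  →3  F ∨ (x0 ∧ (x0 ∧ x1))
  →4  x0 ∧ (x0 ∧ x1)

Answer: normal form = x0 ∧ (x0 ∧ x1)  (in 4 steps)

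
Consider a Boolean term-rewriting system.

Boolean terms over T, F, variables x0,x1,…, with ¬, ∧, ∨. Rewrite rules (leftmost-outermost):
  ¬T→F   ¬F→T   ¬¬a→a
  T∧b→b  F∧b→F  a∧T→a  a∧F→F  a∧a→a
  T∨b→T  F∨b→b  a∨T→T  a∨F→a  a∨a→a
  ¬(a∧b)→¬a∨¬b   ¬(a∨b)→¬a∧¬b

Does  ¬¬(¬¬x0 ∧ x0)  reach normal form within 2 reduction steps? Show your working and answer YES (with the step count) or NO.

  start: ¬¬(¬¬x0 ∧ x0)
  →1  ¬¬x0 ∧ x0
  →2  x0 ∧ x0

Answer: NO — after 2 steps the term is x0 ∧ x0, not yet normal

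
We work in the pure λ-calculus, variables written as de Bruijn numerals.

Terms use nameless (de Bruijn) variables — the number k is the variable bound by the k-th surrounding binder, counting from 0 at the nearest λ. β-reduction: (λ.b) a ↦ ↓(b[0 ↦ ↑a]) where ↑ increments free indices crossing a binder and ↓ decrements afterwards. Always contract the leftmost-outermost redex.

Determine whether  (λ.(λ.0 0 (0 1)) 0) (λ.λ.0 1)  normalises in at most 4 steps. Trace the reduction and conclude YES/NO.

  start: (λ.(λ.0 0 (0 1)) 0) (λ.λ.0 1)
  →1  (λ.0 0 (0 (λ.λ.0 1))) (λ.λ.0 1)
  →2  (λ.λ.0 1) (λ.λ.0 1) ((λ.λ.0 1) (λ.λ.0 1))
  →3  (λ.0 (λ.λ.0 1)) ((λ.λ.0 1) (λ.λ.0 1))
  →4  (λ.λ.0 1) (λ.λ.0 1) (λ.λ.0 1)

Answer: NO — after 4 steps the term is (λ.λ.0 1) (λ.λ.0 1) (λ.λ.0 1), not yet normal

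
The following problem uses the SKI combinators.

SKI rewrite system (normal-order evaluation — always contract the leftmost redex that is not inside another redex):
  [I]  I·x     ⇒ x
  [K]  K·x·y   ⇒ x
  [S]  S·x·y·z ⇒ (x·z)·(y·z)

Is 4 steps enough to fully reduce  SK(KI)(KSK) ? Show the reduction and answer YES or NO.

  start: SK(KI)(KSK)
  →1  K(KSK)(KI(KSK))
  →2  KSK
  →3  S

Answer: YES — reaches normal form S in 3 ≤ 4 steps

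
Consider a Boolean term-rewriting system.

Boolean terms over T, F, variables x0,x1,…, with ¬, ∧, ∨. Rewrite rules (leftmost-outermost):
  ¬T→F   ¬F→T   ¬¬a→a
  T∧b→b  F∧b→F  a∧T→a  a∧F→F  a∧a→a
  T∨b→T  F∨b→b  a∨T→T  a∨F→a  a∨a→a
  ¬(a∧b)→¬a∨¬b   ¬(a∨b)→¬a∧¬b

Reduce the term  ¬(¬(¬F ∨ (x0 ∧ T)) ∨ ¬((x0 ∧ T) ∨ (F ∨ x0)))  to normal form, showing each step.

Answer: normal form = x0  (in 9 steps)

Derivation:
  start: ¬(¬(¬F ∨ (x0 ∧ T)) ∨ ¬((x0 ∧ T) ∨ (F ∨ x0)))
  [1] ¬¬(¬F ∨ (x0 ∧ T)) ∧ ¬¬((x0 ∧ T) ∨ (F ∨ x0))
  [2] (¬F ∨ (x0 ∧ T)) ∧ ¬¬((x0 ∧ T) ∨ (F ∨ x0))
  [3] (T ∨ (x0 ∧ T)) ∧ ¬¬((x0 ∧ T) ∨ (F ∨ x0))
  [4] T ∧ ¬¬((x0 ∧ T) ∨ (F ∨ x0))
  [5] ¬¬((x0 ∧ T) ∨ (F ∨ x0))
  [6] (x0 ∧ T) ∨ (F ∨ x0)
  [7] x0 ∨ (F ∨ x0)
  [8] x0 ∨ x0
  [9] x0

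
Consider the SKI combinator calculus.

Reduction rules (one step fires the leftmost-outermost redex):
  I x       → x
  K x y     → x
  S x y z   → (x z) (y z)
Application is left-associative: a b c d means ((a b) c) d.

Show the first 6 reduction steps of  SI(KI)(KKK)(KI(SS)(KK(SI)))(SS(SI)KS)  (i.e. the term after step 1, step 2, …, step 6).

  start: SI(KI)(KKK)(KI(SS)(KK(SI)))(SS(SI)KS)
  step 1: I(KKK)(KI(KKK))(KI(SS)(KK(SI)))(SS(SI)KS)
  step 2: KKK(KI(KKK))(KI(SS)(KK(SI)))(SS(SI)KS)
  step 3: K(KI(KKK))(KI(SS)(KK(SI)))(SS(SI)KS)
  step 4: KI(KKK)(SS(SI)KS)
  step 5: I(SS(SI)KS)
  step 6: SS(SI)KS

Answer: after 6 steps: SS(SI)KS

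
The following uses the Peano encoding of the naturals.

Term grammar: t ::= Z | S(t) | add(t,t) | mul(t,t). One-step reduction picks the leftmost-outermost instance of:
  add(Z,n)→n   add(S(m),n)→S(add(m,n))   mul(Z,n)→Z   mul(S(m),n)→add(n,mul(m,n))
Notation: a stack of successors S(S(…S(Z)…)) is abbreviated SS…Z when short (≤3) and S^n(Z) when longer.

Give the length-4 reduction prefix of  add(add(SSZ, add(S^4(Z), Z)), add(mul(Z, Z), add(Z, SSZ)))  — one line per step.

  start: add(add(SSZ, add(S^4(Z), Z)), add(mul(Z, Z), add(Z, SSZ)))
  step 1: add(S(add(SZ, add(S^4(Z), Z))), add(mul(Z, Z), add(Z, SSZ)))
  step 2: S(add(add(SZ, add(S^4(Z), Z)), add(mul(Z, Z), add(Z, SSZ))))
  step 3: S(add(S(add(Z, add(S^4(Z), Z))), add(mul(Z, Z), add(Z, SSZ))))
  step 4: S(S(add(add(Z, add(S^4(Z), Z)), add(mul(Z, Z), add(Z, SSZ)))))

Answer: after 4 steps: S(S(add(add(Z, add(S^4(Z), Z)), add(mul(Z, Z), add(Z, SSZ)))))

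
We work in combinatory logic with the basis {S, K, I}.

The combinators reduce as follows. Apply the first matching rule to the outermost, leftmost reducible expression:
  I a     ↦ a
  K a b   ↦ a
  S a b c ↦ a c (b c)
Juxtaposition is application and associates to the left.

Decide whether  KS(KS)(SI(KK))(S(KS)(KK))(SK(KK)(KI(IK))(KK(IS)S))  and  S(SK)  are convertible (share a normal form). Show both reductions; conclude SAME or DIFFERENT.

Answer: SAME — A ⇓ S(SK), B ⇓ S(SK)

Derivation:
Term A:
  start: KS(KS)(SI(KK))(S(KS)(KK))(SK(KK)(KI(IK))(KK(IS)S))
  [1] S(SI(KK))(S(KS)(KK))(SK(KK)(KI(IK))(KK(IS)S))
  [2] SI(KK)(SK(KK)(KI(IK))(KK(IS)S))(S(KS)(KK)(SK(KK)(KI(IK))(KK(IS)S)))
  [3] I(SK(KK)(KI(IK))(KK(IS)S))(KK(SK(KK)(KI(IK))(KK(IS)S)))(S(KS)(KK)(SK(KK)(KI(IK))(KK(IS)S)))
  [4] SK(KK)(KI(IK))(KK(IS)S)(KK(SK(KK)(KI(IK))(KK(IS)S)))(S(KS)(KK)(SK(KK)(KI(IK))(KK(IS)S)))
  [5] K(KI(IK))(KK(KI(IK)))(KK(IS)S)(KK(SK(KK)(KI(IK))(KK(IS)S)))(S(KS)(KK)(SK(KK)(KI(IK))(KK(IS)S)))
  [6] KI(IK)(KK(IS)S)(KK(SK(KK)(KI(IK))(KK(IS)S)))(S(KS)(KK)(SK(KK)(KI(IK))(KK(IS)S)))
  [7] I(KK(IS)S)(KK(SK(KK)(KI(IK))(KK(IS)S)))(S(KS)(KK)(SK(KK)(KI(IK))(KK(IS)S)))
  [8] KK(IS)S(KK(SK(KK)(KI(IK))(KK(IS)S)))(S(KS)(KK)(SK(KK)(KI(IK))(KK(IS)S)))
  [9] KS(KK(SK(KK)(KI(IK))(KK(IS)S)))(S(KS)(KK)(SK(KK)(KI(IK))(KK(IS)S)))
  [10] S(S(KS)(KK)(SK(KK)(KI(IK))(KK(IS)S)))
  [11] S(KS(SK(KK)(KI(IK))(KK(IS)S))(KK(SK(KK)(KI(IK))(KK(IS)S))))
  [12] S(S(KK(SK(KK)(KI(IK))(KK(IS)S))))
  [13] S(SK)

Term B:
  start: S(SK)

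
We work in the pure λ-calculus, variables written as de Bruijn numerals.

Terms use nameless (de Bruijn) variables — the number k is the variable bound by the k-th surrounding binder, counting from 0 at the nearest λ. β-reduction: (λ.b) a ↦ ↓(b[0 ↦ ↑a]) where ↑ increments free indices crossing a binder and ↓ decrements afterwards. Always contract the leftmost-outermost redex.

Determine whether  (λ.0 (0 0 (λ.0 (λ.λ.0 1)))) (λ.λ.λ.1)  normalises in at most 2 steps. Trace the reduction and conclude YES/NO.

  start: (λ.0 (0 0 (λ.0 (λ.λ.0 1)))) (λ.λ.λ.1)
  [1] (λ.λ.λ.1) ((λ.λ.λ.1) (λ.λ.λ.1) (λ.0 (λ.λ.0 1)))
  [2] λ.λ.1

Answer: YES — reaches normal form λ.λ.1 in 2 ≤ 2 steps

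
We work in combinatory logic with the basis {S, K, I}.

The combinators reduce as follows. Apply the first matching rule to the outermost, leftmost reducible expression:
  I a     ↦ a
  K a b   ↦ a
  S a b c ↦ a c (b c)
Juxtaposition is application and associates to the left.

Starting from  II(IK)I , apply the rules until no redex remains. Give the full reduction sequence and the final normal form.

  start: II(IK)I
  [1] I(IK)I
  [2] IKI
  [3] KI

Answer: normal form = KI  (in 3 steps)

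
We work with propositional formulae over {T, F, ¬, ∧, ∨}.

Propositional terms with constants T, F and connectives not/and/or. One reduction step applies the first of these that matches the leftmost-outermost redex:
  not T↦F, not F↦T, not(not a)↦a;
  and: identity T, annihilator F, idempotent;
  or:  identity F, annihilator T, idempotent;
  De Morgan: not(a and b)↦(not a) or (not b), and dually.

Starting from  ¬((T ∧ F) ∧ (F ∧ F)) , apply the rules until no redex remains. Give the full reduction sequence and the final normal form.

  start: ¬((T ∧ F) ∧ (F ∧ F))
  [1] ¬(T ∧ F) ∨ ¬(F ∧ F)
  [2] (¬T ∨ ¬F) ∨ ¬(F ∧ F)
  [3] (F ∨ ¬F) ∨ ¬(F ∧ F)
  [4] ¬F ∨ ¬(F ∧ F)
  [5] T ∨ ¬(F ∧ F)
  [6] T

Answer: normal form = T  (in 6 steps)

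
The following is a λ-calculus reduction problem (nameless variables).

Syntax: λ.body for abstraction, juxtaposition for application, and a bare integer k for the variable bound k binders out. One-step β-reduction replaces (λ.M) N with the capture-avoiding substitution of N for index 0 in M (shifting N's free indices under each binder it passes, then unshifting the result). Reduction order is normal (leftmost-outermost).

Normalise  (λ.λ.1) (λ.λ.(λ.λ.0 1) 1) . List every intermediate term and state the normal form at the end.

Answer: normal form = λ.λ.λ.λ.0 2  (in 2 steps)

Derivation:
  start: (λ.λ.1) (λ.λ.(λ.λ.0 1) 1)
  →1  λ.λ.λ.(λ.λ.0 1) 1
  →2  λ.λ.λ.λ.0 2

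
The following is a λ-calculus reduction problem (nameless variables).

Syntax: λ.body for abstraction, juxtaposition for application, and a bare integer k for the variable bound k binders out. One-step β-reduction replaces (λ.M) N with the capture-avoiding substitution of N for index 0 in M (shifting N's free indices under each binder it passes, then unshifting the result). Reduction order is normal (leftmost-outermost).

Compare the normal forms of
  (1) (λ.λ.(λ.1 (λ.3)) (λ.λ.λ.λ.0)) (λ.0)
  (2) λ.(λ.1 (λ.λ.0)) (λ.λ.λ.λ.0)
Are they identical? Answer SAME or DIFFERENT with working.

Term A:
  start: (λ.λ.(λ.1 (λ.3)) (λ.λ.λ.λ.0)) (λ.0)
  [1] λ.(λ.1 (λ.λ.0)) (λ.λ.λ.λ.0)
  [2] λ.0 (λ.λ.0)

Term B:
  start: λ.(λ.1 (λ.λ.0)) (λ.λ.λ.λ.0)
  [1] λ.0 (λ.λ.0)

Answer: SAME — A ⇓ λ.0 (λ.λ.0), B ⇓ λ.0 (λ.λ.0)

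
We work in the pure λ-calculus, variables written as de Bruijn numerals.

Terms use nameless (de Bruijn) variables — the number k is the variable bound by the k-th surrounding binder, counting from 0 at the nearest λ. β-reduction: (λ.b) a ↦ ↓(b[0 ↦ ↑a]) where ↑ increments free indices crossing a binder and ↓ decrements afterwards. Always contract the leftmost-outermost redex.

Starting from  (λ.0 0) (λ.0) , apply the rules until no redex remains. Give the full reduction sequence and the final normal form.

Answer: normal form = λ.0  (in 2 steps)

Working:
  start: (λ.0 0) (λ.0)
  [1] (λ.0) (λ.0)
  [2] λ.0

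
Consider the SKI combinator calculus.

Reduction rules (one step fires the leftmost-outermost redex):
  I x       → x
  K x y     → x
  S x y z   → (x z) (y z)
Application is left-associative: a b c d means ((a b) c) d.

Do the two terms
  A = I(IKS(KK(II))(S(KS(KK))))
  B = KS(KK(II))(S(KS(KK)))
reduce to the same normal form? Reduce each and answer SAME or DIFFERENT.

Answer: SAME — A ⇓ S(SS), B ⇓ S(SS)

Derivation:
Term A:
  start: I(IKS(KK(II))(S(KS(KK))))
  →1  IKS(KK(II))(S(KS(KK)))
  →2  KS(KK(II))(S(KS(KK)))
  →3  S(S(KS(KK)))
  →4  S(SS)

Term B:
  start: KS(KK(II))(S(KS(KK)))
  →1  S(S(KS(KK)))
  →2  S(SS)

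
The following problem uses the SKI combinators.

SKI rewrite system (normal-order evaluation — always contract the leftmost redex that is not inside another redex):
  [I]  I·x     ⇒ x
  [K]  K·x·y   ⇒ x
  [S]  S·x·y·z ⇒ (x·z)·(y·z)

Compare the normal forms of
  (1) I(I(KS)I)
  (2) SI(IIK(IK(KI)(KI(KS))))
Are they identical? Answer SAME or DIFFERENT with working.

Answer: DIFFERENT — A ⇓ S, B ⇓ SI(K(KI))

Reduction:
Term A:
  start: I(I(KS)I)
  step 1: I(KS)I
  step 2: KSI
  step 3: S

Term B:
  start: SI(IIK(IK(KI)(KI(KS))))
  step 1: SI(IK(IK(KI)(KI(KS))))
  step 2: SI(K(IK(KI)(KI(KS))))
  step 3: SI(K(K(KI)(KI(KS))))
  step 4: SI(K(KI))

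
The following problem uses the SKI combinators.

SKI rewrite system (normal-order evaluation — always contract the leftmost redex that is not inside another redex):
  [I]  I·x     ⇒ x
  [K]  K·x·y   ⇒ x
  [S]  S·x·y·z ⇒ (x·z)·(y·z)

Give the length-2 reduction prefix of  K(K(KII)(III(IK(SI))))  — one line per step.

  start: K(K(KII)(III(IK(SI))))
  [1] K(KII)
  [2] KI

Answer: after 2 steps: KI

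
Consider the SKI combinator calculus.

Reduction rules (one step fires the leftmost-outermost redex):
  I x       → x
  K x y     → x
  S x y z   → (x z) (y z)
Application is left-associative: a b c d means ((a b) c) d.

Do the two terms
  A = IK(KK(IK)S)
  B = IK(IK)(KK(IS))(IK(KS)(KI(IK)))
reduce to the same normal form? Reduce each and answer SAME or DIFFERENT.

Answer: SAME — A ⇓ K(KS), B ⇓ K(KS)

Working:
Term A:
  start: IK(KK(IK)S)
  step 1: K(KK(IK)S)
  step 2: K(KS)

Term B:
  start: IK(IK)(KK(IS))(IK(KS)(KI(IK)))
  step 1: K(IK)(KK(IS))(IK(KS)(KI(IK)))
  step 2: IK(IK(KS)(KI(IK)))
  step 3: K(IK(KS)(KI(IK)))
  step 4: K(K(KS)(KI(IK)))
  step 5: K(KS)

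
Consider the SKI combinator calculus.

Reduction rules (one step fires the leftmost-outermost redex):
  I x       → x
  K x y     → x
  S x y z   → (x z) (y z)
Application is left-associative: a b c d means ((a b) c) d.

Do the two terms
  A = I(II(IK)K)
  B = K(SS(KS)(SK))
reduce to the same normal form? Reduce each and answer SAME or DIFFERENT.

Answer: DIFFERENT — A ⇓ KK, B ⇓ K(S(SK)S)

Derivation:
Term A:
  start: I(II(IK)K)
  [1] II(IK)K
  [2] I(IK)K
  [3] IKK
  [4] KK

Term B:
  start: K(SS(KS)(SK))
  [1] K(S(SK)(KS(SK)))
  [2] K(S(SK)S)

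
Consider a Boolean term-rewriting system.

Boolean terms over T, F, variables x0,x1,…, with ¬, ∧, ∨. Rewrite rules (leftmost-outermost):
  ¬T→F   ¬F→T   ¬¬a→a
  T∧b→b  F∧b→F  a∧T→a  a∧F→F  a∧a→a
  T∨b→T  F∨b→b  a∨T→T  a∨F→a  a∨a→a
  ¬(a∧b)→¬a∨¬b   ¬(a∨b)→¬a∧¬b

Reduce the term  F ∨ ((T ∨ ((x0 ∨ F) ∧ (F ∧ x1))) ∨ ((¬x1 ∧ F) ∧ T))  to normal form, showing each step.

  start: F ∨ ((T ∨ ((x0 ∨ F) ∧ (F ∧ x1))) ∨ ((¬x1 ∧ F) ∧ T))
  [1] (T ∨ ((x0 ∨ F) ∧ (F ∧ x1))) ∨ ((¬x1 ∧ F) ∧ T)
  [2] T ∨ ((¬x1 ∧ F) ∧ T)
  [3] T

Answer: normal form = T  (in 3 steps)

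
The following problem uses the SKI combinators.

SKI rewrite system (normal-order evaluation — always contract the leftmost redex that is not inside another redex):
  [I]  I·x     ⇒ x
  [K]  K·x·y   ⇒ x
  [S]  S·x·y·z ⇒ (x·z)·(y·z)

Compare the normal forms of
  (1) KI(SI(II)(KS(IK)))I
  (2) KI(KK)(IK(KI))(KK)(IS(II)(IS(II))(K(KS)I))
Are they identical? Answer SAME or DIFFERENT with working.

Answer: SAME — A ⇓ I, B ⇓ I

Derivation:
Term A:
  start: KI(SI(II)(KS(IK)))I
  [1] II
  [2] I

Term B:
  start: KI(KK)(IK(KI))(KK)(IS(II)(IS(II))(K(KS)I))
  [1] I(IK(KI))(KK)(IS(II)(IS(II))(K(KS)I))
  [2] IK(KI)(KK)(IS(II)(IS(II))(K(KS)I))
  [3] K(KI)(KK)(IS(II)(IS(II))(K(KS)I))
  [4] KI(IS(II)(IS(II))(K(KS)I))
  [5] I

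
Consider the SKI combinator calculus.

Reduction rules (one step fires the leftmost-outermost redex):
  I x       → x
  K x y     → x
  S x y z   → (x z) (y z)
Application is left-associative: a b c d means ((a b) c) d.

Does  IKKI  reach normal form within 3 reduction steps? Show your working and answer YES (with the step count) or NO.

Answer: YES — reaches normal form K in 2 ≤ 3 steps

Working:
  start: IKKI
  [1] KKI
  [2] K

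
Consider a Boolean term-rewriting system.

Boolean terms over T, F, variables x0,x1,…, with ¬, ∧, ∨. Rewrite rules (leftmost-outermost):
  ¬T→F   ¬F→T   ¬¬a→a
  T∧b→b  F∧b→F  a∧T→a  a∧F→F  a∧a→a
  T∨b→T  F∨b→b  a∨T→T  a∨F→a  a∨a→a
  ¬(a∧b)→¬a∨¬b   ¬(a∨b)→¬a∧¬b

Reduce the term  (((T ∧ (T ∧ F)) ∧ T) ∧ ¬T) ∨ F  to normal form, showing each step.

  start: (((T ∧ (T ∧ F)) ∧ T) ∧ ¬T) ∨ F
  [1] ((T ∧ (T ∧ F)) ∧ T) ∧ ¬T
  [2] (T ∧ (T ∧ F)) ∧ ¬T
  [3] (T ∧ F) ∧ ¬T
  [4] F ∧ ¬T
  [5] F

Answer: normal form = F  (in 5 steps)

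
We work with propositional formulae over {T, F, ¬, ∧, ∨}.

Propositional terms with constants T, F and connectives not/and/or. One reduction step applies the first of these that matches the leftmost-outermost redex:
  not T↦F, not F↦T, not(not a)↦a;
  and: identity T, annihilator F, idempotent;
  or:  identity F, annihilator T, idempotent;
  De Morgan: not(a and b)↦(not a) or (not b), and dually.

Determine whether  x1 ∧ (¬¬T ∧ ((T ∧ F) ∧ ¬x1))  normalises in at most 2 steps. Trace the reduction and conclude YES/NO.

  start: x1 ∧ (¬¬T ∧ ((T ∧ F) ∧ ¬x1))
  step 1: x1 ∧ (T ∧ ((T ∧ F) ∧ ¬x1))
  step 2: x1 ∧ ((T ∧ F) ∧ ¬x1)

Answer: NO — after 2 steps the term is x1 ∧ ((T ∧ F) ∧ ¬x1), not yet normal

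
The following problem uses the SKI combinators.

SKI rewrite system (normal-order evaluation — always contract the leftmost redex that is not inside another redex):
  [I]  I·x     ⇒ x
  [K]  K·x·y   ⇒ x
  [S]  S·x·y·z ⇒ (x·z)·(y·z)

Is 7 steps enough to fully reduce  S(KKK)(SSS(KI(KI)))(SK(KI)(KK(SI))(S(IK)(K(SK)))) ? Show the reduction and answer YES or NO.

  start: S(KKK)(SSS(KI(KI)))(SK(KI)(KK(SI))(S(IK)(K(SK))))
  [1] KKK(SK(KI)(KK(SI))(S(IK)(K(SK))))(SSS(KI(KI))(SK(KI)(KK(SI))(S(IK)(K(SK)))))
  [2] K(SK(KI)(KK(SI))(S(IK)(K(SK))))(SSS(KI(KI))(SK(KI)(KK(SI))(S(IK)(K(SK)))))
  [3] SK(KI)(KK(SI))(S(IK)(K(SK)))
  [4] K(KK(SI))(KI(KK(SI)))(S(IK)(K(SK)))
  [5] KK(SI)(S(IK)(K(SK)))
  [6] K(S(IK)(K(SK)))
  [7] K(SK(K(SK)))

Answer: YES — reaches normal form K(SK(K(SK))) in 7 ≤ 7 steps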